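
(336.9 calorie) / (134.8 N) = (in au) 6.99e-11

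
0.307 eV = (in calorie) 1.176e-20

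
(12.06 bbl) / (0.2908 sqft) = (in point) 2.012e+05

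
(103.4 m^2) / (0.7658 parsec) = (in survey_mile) 2.719e-18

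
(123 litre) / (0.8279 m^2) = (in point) 421.1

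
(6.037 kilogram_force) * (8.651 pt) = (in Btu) 0.0001713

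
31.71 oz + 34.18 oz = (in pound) 4.118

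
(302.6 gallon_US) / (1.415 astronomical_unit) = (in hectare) 5.411e-16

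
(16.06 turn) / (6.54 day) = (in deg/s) 0.01023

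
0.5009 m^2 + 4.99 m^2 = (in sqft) 59.1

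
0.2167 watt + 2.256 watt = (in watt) 2.473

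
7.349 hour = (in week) 0.04374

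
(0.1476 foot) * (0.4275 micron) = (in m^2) 1.923e-08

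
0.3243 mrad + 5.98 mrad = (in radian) 0.006304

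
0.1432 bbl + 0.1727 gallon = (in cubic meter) 0.02342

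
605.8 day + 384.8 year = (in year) 386.5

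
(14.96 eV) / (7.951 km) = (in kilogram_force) 3.074e-23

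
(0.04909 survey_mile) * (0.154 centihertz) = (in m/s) 0.1217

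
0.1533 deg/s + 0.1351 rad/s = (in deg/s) 7.894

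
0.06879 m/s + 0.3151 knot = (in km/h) 0.8312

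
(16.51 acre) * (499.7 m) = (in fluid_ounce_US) 1.129e+12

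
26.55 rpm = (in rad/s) 2.78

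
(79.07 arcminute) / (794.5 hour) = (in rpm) 7.679e-08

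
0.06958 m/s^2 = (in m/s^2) 0.06958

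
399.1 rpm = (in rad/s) 41.79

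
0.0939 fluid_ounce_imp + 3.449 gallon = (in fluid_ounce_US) 441.6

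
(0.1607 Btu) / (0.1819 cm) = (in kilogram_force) 9505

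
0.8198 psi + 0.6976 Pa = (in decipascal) 5.653e+04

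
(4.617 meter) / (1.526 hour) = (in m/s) 0.0008404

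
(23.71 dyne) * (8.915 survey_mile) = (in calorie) 0.813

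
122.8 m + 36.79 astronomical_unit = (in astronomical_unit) 36.79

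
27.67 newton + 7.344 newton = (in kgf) 3.57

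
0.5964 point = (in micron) 210.4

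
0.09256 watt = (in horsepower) 0.0001241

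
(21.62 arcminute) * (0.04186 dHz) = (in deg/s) 0.001508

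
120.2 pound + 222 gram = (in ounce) 1931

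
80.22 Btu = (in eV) 5.283e+23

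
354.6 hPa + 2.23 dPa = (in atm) 0.35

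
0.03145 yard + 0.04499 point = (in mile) 1.788e-05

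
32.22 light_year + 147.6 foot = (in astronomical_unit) 2.038e+06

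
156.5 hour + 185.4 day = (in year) 0.5258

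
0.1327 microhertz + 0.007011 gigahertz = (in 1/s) 7.011e+06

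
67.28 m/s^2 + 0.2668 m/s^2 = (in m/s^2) 67.55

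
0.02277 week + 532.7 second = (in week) 0.02365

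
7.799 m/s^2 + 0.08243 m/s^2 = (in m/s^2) 7.881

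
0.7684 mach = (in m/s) 261.6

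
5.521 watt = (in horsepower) 0.007404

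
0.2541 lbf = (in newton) 1.13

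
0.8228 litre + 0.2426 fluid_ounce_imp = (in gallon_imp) 0.1825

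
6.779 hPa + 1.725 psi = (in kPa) 12.57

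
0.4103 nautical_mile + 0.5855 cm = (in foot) 2493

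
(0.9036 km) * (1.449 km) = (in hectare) 130.9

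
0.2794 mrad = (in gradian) 0.01779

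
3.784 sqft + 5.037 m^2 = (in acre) 0.001332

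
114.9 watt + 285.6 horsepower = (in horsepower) 285.8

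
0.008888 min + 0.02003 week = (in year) 0.0003842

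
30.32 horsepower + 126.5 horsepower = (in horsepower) 156.8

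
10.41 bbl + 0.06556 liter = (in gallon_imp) 364.1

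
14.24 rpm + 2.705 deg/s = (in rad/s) 1.538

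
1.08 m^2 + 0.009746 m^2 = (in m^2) 1.09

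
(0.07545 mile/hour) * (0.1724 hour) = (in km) 0.02093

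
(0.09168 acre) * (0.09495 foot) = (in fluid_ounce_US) 3.631e+05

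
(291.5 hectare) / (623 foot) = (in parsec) 4.975e-13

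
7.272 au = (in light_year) 0.000115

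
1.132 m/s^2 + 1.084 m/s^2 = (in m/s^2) 2.216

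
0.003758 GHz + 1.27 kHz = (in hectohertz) 3.759e+04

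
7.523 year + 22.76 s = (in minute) 3.954e+06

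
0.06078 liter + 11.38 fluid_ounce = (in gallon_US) 0.105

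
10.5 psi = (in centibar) 72.39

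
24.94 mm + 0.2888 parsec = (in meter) 8.911e+15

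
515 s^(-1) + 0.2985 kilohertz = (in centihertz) 8.135e+04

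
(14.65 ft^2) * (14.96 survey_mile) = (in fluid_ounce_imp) 1.153e+09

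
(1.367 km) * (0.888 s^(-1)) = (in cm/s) 1.214e+05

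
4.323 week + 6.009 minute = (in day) 30.27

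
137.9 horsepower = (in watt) 1.028e+05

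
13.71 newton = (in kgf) 1.398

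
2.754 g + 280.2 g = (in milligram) 2.83e+05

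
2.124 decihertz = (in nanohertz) 2.124e+08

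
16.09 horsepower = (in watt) 1.2e+04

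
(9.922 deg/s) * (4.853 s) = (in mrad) 840.4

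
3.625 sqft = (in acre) 8.322e-05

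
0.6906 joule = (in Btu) 0.0006546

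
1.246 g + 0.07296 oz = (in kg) 0.003314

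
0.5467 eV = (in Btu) 8.302e-23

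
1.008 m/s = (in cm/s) 100.8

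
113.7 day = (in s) 9.824e+06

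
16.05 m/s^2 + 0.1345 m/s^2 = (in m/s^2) 16.18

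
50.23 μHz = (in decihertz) 0.0005023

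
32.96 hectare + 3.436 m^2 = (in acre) 81.45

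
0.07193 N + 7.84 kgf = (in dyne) 7.696e+06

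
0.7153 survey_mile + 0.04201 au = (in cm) 6.285e+11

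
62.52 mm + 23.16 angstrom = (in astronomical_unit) 4.179e-13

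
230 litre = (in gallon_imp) 50.59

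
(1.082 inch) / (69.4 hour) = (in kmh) 3.96e-07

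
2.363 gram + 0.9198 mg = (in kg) 0.002364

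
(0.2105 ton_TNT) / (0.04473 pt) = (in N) 5.581e+13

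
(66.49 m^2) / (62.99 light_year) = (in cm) 1.116e-14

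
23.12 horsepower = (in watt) 1.724e+04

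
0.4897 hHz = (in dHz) 489.7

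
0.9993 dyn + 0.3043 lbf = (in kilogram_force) 0.138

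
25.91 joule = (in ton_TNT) 6.193e-09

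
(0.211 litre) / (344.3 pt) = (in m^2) 0.001737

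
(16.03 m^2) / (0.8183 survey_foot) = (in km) 0.06427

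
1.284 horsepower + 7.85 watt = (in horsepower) 1.295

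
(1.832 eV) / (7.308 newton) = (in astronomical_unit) 2.685e-31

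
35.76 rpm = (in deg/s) 214.6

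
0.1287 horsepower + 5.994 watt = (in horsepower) 0.1367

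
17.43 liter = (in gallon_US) 4.605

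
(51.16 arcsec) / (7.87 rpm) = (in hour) 8.36e-08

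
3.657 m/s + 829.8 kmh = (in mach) 0.6877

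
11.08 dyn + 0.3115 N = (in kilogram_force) 0.03178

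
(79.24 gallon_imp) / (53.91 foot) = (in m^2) 0.02192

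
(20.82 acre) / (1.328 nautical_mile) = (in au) 2.29e-10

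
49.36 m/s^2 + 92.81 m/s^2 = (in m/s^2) 142.2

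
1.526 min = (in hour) 0.02543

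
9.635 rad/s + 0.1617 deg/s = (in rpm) 92.03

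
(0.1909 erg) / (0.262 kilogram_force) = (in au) 4.967e-20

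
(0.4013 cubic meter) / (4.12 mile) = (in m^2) 6.052e-05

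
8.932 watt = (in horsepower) 0.01198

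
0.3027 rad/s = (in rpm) 2.891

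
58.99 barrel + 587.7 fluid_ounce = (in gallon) 2482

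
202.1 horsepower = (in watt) 1.507e+05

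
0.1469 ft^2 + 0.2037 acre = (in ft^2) 8873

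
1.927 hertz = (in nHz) 1.927e+09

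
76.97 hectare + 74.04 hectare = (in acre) 373.2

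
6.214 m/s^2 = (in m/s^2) 6.214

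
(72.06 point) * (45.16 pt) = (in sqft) 0.004359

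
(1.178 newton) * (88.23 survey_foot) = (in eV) 1.977e+20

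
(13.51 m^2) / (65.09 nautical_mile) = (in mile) 6.964e-08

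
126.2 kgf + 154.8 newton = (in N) 1392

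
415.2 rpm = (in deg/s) 2491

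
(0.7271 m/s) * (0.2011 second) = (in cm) 14.62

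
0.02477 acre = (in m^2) 100.2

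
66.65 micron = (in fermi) 6.665e+10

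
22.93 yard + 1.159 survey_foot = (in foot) 69.95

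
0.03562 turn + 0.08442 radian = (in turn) 0.04906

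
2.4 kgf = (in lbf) 5.291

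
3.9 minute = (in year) 7.42e-06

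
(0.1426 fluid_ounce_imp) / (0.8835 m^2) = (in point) 0.013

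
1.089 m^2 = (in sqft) 11.72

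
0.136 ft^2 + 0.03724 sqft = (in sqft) 0.1732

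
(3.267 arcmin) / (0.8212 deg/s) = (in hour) 1.842e-05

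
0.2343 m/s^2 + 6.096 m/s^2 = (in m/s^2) 6.33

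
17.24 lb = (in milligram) 7.82e+06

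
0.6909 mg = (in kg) 6.909e-07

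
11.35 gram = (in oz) 0.4004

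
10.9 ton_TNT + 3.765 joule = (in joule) 4.561e+10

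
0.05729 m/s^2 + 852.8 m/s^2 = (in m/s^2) 852.9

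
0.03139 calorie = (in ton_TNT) 3.139e-11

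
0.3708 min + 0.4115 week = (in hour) 69.14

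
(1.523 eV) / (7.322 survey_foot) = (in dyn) 1.093e-14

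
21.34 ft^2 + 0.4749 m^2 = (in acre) 0.0006072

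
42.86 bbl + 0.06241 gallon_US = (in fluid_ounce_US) 2.304e+05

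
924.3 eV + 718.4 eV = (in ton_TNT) 6.29e-26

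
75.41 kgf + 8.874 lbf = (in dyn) 7.79e+07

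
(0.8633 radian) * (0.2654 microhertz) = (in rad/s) 2.291e-07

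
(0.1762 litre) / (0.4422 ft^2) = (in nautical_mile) 2.316e-06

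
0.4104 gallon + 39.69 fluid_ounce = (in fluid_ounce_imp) 95.99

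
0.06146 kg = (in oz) 2.168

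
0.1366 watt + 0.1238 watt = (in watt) 0.2604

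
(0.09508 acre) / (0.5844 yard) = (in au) 4.813e-09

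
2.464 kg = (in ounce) 86.92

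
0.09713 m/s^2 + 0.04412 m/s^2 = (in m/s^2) 0.1412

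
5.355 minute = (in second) 321.3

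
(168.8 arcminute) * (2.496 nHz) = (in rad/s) 1.226e-10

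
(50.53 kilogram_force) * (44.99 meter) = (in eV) 1.391e+23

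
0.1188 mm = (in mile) 7.382e-08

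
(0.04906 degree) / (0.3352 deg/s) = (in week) 2.42e-07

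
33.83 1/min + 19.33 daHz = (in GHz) 1.939e-07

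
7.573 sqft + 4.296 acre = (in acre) 4.296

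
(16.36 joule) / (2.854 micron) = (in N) 5.732e+06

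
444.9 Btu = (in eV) 2.93e+24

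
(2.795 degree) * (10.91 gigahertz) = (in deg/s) 3.049e+10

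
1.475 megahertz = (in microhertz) 1.475e+12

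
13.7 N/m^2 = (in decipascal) 137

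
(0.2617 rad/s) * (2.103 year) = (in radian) 1.736e+07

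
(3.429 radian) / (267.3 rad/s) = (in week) 2.121e-08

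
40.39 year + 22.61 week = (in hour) 3.576e+05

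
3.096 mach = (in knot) 2049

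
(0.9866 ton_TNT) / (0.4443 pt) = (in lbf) 5.921e+12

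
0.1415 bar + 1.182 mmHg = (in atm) 0.1412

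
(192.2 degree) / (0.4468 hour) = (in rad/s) 0.002086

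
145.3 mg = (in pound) 0.0003203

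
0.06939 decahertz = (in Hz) 0.6939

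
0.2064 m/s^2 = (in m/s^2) 0.2064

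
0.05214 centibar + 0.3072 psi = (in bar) 0.0217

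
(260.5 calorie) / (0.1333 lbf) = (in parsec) 5.957e-14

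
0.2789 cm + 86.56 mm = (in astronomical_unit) 5.973e-13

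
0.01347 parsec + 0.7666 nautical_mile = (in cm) 4.156e+16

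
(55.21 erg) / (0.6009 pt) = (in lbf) 0.005855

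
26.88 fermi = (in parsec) 8.711e-31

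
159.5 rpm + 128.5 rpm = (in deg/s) 1728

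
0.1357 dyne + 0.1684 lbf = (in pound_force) 0.1684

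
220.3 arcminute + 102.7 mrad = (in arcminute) 573.4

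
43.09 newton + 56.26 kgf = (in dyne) 5.948e+07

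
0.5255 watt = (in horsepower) 0.0007047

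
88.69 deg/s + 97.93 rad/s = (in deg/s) 5700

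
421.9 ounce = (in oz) 421.9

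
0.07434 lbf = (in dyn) 3.307e+04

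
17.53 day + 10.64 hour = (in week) 2.568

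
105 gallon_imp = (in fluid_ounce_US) 1.614e+04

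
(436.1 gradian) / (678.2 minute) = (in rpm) 0.001608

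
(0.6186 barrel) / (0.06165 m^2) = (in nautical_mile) 0.0008614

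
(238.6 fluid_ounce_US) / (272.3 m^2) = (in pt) 0.07346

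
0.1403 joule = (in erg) 1.403e+06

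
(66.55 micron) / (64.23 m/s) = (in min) 1.727e-08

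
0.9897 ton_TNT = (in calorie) 9.897e+08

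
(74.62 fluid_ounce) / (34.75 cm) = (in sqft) 0.06836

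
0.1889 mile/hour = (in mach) 0.000248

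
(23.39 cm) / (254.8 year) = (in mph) 6.511e-11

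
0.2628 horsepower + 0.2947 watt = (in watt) 196.3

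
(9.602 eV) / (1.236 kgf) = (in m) 1.269e-19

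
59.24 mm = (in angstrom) 5.924e+08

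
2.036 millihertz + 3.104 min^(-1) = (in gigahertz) 5.377e-11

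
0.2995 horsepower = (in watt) 223.3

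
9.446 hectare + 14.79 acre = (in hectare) 15.43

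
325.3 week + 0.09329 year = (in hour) 5.547e+04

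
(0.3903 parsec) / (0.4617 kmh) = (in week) 1.553e+11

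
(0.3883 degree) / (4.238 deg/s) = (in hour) 2.545e-05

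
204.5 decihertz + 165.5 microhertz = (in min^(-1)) 1227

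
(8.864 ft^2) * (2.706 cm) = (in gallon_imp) 4.902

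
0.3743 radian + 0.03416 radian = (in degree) 23.4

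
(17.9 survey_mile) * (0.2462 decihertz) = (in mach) 2.083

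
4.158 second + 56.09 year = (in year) 56.09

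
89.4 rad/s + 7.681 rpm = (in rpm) 861.4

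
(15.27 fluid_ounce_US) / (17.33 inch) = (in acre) 2.535e-07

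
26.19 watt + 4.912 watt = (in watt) 31.1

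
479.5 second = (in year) 1.52e-05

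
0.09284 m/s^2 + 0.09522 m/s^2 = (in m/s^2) 0.1881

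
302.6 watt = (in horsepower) 0.4058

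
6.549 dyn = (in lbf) 1.472e-05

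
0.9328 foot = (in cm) 28.43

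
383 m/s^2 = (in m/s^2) 383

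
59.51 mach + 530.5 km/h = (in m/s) 2.041e+04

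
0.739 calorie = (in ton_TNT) 7.39e-10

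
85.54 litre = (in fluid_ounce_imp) 3011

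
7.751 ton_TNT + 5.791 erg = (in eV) 2.024e+29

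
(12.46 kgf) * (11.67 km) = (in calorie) 3.408e+05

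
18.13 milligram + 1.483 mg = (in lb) 4.324e-05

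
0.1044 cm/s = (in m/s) 0.001044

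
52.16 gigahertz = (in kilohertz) 5.216e+07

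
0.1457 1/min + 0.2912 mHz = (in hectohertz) 2.72e-05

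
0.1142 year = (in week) 5.955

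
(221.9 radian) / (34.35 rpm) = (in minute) 1.028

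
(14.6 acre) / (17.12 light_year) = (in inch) 1.436e-11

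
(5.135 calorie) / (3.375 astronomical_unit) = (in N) 4.255e-11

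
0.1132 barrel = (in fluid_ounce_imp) 633.4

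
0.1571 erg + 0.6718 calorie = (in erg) 2.811e+07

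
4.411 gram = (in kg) 0.004411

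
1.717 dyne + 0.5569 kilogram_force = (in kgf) 0.5569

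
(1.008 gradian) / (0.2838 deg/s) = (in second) 3.197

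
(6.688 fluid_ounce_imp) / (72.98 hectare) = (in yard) 2.848e-10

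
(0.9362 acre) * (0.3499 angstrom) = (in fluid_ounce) 0.004483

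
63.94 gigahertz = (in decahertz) 6.394e+09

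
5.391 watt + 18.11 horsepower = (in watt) 1.351e+04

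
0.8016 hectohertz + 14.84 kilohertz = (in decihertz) 1.492e+05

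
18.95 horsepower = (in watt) 1.413e+04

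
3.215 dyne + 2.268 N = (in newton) 2.268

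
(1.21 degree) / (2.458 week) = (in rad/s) 1.421e-08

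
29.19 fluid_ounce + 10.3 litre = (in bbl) 0.07021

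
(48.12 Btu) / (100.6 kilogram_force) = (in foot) 168.8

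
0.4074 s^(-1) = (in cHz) 40.74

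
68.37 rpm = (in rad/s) 7.16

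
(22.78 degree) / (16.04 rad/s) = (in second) 0.02479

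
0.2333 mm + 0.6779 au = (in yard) 1.109e+11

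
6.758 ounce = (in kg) 0.1916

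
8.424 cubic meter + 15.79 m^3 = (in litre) 2.421e+04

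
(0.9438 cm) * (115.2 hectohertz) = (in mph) 243.2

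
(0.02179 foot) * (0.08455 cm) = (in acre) 1.388e-09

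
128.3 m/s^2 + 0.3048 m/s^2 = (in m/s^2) 128.6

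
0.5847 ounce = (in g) 16.58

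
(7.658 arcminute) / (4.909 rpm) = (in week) 7.165e-09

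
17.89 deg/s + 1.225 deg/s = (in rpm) 3.186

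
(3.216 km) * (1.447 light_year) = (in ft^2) 4.739e+20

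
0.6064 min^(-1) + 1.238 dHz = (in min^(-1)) 8.034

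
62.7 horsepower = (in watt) 4.676e+04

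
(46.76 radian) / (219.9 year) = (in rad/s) 6.743e-09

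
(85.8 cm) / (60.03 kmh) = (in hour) 1.429e-05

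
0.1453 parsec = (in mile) 2.786e+12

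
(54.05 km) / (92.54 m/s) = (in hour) 0.1622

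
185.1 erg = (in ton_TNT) 4.424e-15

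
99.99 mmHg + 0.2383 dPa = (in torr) 99.99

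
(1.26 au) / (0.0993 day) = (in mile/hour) 4.915e+07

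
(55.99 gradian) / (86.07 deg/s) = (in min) 0.009758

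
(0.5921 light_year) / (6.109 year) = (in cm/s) 2.908e+09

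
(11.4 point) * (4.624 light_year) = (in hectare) 1.759e+10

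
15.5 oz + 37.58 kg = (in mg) 3.802e+07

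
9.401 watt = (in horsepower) 0.01261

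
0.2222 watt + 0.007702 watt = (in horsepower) 0.0003083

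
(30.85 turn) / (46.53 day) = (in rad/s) 4.822e-05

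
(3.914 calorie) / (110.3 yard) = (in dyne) 1.624e+04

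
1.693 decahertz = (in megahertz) 1.693e-05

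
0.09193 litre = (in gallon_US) 0.02429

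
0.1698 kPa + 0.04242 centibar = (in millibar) 2.122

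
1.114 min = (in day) 0.0007736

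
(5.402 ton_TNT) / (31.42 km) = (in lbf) 1.617e+05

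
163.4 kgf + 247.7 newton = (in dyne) 1.85e+08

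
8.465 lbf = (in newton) 37.65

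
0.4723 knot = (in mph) 0.5435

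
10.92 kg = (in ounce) 385.2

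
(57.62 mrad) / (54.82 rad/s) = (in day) 1.217e-08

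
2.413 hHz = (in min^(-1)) 1.448e+04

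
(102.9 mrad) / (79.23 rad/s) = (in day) 1.503e-08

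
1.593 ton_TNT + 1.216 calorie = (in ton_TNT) 1.593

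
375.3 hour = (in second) 1.351e+06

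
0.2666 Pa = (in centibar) 0.0002666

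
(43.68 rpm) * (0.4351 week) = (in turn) 1.916e+05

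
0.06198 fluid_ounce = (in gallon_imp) 0.0004032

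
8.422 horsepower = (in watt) 6280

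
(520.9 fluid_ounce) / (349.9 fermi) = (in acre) 1.088e+07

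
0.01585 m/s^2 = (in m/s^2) 0.01585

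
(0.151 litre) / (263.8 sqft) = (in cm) 0.0006161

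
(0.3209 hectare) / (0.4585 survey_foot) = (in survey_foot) 7.534e+04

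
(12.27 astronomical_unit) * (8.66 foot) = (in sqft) 5.215e+13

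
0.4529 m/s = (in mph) 1.013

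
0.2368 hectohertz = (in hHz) 0.2368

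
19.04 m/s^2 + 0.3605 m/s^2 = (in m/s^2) 19.4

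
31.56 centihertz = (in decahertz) 0.03156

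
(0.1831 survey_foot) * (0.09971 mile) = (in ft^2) 96.4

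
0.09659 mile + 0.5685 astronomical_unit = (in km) 8.505e+07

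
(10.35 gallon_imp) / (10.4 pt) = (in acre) 0.003169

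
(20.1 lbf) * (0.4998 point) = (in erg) 1.576e+05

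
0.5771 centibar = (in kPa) 0.5771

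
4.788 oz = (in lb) 0.2993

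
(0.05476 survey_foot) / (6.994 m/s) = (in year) 7.567e-11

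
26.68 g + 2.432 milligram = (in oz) 0.9412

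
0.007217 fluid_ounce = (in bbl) 1.342e-06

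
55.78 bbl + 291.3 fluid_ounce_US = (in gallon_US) 2345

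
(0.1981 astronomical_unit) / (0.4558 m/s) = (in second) 6.502e+10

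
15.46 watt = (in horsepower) 0.02073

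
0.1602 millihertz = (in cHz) 0.01602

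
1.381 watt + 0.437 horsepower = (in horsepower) 0.4389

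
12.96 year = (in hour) 1.135e+05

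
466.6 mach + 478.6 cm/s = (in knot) 3.088e+05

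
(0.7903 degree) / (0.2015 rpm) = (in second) 0.6537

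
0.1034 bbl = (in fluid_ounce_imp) 578.6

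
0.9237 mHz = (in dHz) 0.009237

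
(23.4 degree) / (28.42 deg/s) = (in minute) 0.01372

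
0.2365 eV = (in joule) 3.789e-20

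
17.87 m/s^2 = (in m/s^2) 17.87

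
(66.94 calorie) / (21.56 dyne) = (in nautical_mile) 701.4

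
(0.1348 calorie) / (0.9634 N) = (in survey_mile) 0.0003638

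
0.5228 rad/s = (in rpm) 4.992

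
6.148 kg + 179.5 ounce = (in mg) 1.124e+07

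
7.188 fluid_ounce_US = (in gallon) 0.05616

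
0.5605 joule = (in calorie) 0.134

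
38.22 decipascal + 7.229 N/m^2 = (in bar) 0.0001105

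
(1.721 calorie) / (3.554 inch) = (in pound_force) 17.93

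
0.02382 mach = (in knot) 15.77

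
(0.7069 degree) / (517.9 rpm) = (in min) 3.791e-06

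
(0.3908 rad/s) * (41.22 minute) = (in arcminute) 3.323e+06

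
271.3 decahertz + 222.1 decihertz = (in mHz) 2.735e+06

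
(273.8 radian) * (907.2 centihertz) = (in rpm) 2.372e+04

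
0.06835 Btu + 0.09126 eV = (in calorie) 17.24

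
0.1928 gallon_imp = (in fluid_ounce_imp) 30.85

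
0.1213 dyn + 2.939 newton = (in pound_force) 0.6607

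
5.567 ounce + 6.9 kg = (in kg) 7.058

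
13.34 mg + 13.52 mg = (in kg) 2.686e-05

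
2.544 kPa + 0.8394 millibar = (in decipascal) 2.628e+04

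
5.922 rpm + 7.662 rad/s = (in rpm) 79.09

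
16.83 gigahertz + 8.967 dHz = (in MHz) 1.683e+04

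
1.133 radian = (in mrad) 1133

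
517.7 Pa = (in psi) 0.07509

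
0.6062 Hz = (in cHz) 60.62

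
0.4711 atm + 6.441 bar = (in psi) 100.3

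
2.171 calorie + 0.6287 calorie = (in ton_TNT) 2.8e-09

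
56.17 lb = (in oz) 898.7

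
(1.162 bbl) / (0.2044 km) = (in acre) 2.233e-07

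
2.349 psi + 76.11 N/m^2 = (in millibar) 162.7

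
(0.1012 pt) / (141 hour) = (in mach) 2.066e-13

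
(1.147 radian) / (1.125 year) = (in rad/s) 3.233e-08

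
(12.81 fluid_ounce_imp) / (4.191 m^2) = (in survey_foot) 0.0002849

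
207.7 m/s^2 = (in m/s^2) 207.7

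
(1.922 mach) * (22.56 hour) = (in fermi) 5.315e+22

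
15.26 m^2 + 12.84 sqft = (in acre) 0.004066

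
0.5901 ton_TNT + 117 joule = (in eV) 1.541e+28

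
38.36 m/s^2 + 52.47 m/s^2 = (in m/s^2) 90.83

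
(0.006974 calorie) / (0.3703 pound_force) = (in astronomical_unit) 1.184e-13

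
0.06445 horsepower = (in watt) 48.06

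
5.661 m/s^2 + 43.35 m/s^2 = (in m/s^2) 49.01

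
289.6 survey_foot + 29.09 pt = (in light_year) 9.331e-15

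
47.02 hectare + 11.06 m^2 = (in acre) 116.2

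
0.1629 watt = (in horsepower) 0.0002185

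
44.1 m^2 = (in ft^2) 474.7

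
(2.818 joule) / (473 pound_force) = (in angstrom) 1.339e+07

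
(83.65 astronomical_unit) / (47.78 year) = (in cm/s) 8.305e+05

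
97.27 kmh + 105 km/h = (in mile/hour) 125.7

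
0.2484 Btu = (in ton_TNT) 6.264e-08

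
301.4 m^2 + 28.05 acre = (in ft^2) 1.225e+06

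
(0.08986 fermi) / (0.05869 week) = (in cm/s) 2.532e-19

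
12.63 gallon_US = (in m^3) 0.04781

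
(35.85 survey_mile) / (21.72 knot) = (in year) 0.0001637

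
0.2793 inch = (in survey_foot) 0.02327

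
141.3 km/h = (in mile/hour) 87.8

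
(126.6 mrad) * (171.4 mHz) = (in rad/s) 0.0217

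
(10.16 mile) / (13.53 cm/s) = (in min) 2014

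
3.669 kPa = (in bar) 0.03669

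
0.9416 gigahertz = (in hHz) 9.416e+06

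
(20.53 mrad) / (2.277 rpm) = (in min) 0.001435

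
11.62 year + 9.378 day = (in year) 11.65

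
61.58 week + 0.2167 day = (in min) 6.21e+05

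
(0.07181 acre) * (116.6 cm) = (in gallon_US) 8.951e+04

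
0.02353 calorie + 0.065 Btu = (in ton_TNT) 1.641e-08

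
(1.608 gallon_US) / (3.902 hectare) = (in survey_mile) 9.693e-11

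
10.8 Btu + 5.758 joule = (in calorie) 2725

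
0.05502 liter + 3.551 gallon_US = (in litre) 13.5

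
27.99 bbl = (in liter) 4450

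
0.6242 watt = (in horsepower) 0.0008371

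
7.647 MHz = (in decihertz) 7.647e+07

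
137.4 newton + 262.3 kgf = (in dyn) 2.71e+08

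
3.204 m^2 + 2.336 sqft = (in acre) 0.0008454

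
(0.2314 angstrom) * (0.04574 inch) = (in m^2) 2.688e-14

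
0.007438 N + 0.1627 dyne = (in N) 0.00744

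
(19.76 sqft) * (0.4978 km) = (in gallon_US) 2.414e+05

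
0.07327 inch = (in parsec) 6.031e-20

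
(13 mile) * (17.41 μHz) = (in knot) 0.708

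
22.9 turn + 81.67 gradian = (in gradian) 9242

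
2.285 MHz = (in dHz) 2.285e+07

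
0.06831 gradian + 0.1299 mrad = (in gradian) 0.07658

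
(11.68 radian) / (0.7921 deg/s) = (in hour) 0.2347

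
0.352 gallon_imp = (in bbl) 0.01007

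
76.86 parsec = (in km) 2.372e+15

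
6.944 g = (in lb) 0.01531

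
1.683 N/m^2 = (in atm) 1.661e-05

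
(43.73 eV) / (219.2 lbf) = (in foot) 2.357e-20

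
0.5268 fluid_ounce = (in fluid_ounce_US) 0.5268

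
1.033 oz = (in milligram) 2.929e+04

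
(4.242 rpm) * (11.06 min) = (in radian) 294.8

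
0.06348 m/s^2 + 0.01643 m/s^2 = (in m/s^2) 0.07991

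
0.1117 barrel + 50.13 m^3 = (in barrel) 315.4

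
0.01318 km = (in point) 3.736e+04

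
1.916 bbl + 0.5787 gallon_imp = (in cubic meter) 0.3073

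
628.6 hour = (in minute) 3.772e+04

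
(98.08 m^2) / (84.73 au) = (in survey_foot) 2.539e-11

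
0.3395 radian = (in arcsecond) 7.003e+04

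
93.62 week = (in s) 5.662e+07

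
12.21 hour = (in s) 4.396e+04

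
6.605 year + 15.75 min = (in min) 3.472e+06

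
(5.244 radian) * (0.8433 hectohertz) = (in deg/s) 2.534e+04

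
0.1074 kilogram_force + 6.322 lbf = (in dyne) 2.917e+06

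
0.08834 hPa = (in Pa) 8.834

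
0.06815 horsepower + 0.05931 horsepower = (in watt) 95.05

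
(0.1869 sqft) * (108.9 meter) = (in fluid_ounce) 6.394e+04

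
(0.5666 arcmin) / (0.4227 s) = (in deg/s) 0.02234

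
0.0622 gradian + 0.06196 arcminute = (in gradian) 0.06335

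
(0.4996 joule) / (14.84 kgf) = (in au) 2.295e-14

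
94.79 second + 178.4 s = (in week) 0.0004517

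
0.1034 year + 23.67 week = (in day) 203.4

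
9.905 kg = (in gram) 9905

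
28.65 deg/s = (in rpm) 4.775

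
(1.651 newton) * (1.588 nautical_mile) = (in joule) 4856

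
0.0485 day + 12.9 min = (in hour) 1.379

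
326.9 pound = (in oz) 5230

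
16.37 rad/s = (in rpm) 156.3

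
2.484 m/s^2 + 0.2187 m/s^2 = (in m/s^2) 2.703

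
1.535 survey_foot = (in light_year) 4.945e-17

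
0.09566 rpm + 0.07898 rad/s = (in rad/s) 0.089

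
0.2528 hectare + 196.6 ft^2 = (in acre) 0.6292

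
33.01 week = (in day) 231.1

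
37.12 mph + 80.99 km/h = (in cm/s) 3909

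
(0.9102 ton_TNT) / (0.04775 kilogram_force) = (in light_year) 8.596e-07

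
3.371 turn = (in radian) 21.18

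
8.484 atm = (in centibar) 859.6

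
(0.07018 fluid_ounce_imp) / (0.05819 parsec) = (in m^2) 1.111e-21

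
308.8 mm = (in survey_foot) 1.013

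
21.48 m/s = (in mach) 0.06308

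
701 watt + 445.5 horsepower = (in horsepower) 446.4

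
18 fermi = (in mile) 1.118e-17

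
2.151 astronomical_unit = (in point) 9.121e+14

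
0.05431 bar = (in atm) 0.0536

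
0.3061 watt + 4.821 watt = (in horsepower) 0.006876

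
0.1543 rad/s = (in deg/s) 8.841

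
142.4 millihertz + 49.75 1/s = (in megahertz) 4.989e-05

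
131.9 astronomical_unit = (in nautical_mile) 1.065e+10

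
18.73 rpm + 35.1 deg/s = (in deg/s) 147.5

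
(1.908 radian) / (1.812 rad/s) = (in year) 3.339e-08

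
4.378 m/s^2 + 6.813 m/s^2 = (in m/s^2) 11.19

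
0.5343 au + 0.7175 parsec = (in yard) 2.421e+16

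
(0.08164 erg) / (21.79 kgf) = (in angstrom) 0.3821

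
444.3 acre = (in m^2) 1.798e+06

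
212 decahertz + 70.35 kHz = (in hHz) 724.7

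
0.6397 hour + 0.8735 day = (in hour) 21.6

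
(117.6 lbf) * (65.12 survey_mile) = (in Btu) 5.196e+04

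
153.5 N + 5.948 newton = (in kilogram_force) 16.26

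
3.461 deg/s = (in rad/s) 0.06041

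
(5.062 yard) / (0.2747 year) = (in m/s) 5.343e-07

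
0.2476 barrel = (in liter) 39.37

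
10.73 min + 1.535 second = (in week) 0.001067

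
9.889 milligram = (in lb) 2.18e-05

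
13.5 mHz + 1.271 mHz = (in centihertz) 1.477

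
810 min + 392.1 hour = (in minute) 2.434e+04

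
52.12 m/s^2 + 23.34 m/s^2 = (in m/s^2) 75.46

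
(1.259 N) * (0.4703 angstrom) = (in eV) 3.696e+08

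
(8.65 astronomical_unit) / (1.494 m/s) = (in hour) 2.406e+08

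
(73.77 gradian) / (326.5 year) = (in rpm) 1.075e-09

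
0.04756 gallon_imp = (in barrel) 0.00136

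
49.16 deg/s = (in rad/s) 0.858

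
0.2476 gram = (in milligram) 247.6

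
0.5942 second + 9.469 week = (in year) 0.1816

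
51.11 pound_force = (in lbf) 51.11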